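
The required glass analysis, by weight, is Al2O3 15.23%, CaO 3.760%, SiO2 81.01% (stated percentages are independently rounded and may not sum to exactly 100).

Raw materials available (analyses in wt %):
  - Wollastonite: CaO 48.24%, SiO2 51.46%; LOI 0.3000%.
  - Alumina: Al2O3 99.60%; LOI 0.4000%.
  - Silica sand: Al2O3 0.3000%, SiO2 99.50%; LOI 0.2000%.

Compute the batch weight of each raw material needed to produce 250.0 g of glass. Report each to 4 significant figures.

Values along the way are displayed (rounded to 4 significant digits) alongside each step. Each numeric step holds exact precision through the solve — exactly one rounding lands on each reported figure. Derived quantities are carried in full float precision (the three compositions, the yield, ignition loss, net glass mass, the totals) from the batch weights at 250.0 g of glass, as they appear in question or answer.
Target oxide masses per 250.0 g glass:
  Al2O3: 15.23% × 250.0 = 38.08 g
  CaO: 3.760% × 250.0 = 9.400 g
  SiO2: 81.01% × 250.0 = 202.5 g
Balance tally, oxide-wise, applying the batch weights above, for the quoted basis mass (sum by sum, the targets are met up to rounding of the answer):
  Al2O3: 37.65·0.9960 + 193.5·0.003000 = 38.08 g (target 38.08 g)
  CaO: 19.49·0.4824 = 9.402 g (target 9.400 g)
  SiO2: 19.49·0.5146 + 193.5·0.9950 = 202.6 g (target 202.5 g)
Glass-mass bookkeeping: total batch − LOI = 250.0 g (oxide target masses add up to 250.0 g; basis as stated: 250.0 g — differing by rounding only).
Total batch = Σ batch = 250.6 g; LOI removed, Σ of batch·LOI: 0.5961 g; yield = glass ÷ total batch = 99.76%.

Batch per 250.0 g glass:
  Wollastonite: 19.49 g
  Alumina: 37.65 g
  Silica sand: 193.5 g
Total batch = 250.6 g; LOI loss = 0.5961 g; yield = 99.76%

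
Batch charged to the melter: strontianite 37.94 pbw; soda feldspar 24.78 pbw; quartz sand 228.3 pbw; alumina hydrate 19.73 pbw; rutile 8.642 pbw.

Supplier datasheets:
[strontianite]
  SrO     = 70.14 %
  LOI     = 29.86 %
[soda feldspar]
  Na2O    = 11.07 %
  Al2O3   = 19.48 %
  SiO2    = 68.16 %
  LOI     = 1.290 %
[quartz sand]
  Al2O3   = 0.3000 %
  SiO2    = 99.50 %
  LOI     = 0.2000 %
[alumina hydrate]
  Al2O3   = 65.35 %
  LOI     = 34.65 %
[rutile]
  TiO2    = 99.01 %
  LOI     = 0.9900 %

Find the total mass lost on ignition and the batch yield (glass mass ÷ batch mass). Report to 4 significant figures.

LOI loss = 19.03 pbw; glass = 300.4 pbw; yield = 94.04%

The intermediate values are printed rounded off to 4 significant figures at each printed step — each numeric step runs at exact precision at each step. Each reported value takes a single rounding; the derived quantities, including the yield, five oxide percentages, ignition loss, totals, glass mass, are rebuilt starting from the weights on 300.4 pbw of glass in exact precision, exactly as printed in the problem or the answer.
Material-by-material LOI:
  strontianite: 37.94 × 0.2986 = 11.33 pbw
  soda feldspar: 24.78 × 0.01290 = 0.3197 pbw
  quartz sand: 228.3 × 0.002000 = 0.4566 pbw
  alumina hydrate: 19.73 × 0.3465 = 6.836 pbw
  rutile: 8.642 × 0.009900 = 0.08556 pbw
Total LOI = 19.03 pbw
Glass = batch − LOI = 319.4 − 19.03 = 300.4 pbw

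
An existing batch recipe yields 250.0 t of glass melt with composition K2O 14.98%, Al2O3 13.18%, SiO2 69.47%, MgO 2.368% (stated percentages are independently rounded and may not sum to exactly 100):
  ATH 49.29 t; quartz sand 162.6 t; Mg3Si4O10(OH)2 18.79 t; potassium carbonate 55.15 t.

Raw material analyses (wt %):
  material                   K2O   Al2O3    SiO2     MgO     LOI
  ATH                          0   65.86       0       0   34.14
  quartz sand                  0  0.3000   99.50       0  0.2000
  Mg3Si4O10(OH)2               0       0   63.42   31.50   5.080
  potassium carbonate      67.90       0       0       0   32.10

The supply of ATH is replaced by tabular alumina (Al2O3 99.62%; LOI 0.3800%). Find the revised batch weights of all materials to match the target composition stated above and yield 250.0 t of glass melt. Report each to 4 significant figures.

Intermediates appear rounded to 4 significant figures on the page. All arithmetic holds full float precision at every stage; each reported figure takes a single rounding. Derived quantities (LOI, glass mass, the four compositions, yield, the totals) are re-derived in full float precision using the weight values on 250.0 t of glass exactly as printed in question or answer.
Oxide-by-oxide targets in 250.0 t glass melt:
  K2O: 14.98% × 250.0 = 37.45 t
  Al2O3: 13.18% × 250.0 = 32.95 t
  SiO2: 69.47% × 250.0 = 173.7 t
  MgO: 2.368% × 250.0 = 5.920 t
Checking each oxide sum using the reported weights, on the stated basis (delivered sums recover each target net of answer rounding effects):
  K2O: 55.15·0.6790 = 37.45 t (target 37.45 t)
  Al2O3: 32.59·0.9962 + 162.6·0.003000 = 32.95 t (target 32.95 t)
  SiO2: 162.6·0.9950 + 18.79·0.6342 = 173.7 t (target 173.7 t)
  MgO: 18.79·0.3150 = 5.919 t (target 5.920 t)
Glass-mass closure: batch total minus LOI = 250.0 t (the targets, summed, come to 250.0 t; stated basis 250.0 t — differing by rounding only).
Batch total: Σ batch = 269.1 t; the LOI term Σ batch·LOI equals 19.11 t; glass ÷ batch gives a yield of 92.90%.

Revised batch per 250.0 t glass melt:
  tabular alumina: 32.59 t
  quartz sand: 162.6 t
  Mg3Si4O10(OH)2: 18.79 t
  potassium carbonate: 55.15 t
Total batch = 269.1 t; LOI loss = 19.11 t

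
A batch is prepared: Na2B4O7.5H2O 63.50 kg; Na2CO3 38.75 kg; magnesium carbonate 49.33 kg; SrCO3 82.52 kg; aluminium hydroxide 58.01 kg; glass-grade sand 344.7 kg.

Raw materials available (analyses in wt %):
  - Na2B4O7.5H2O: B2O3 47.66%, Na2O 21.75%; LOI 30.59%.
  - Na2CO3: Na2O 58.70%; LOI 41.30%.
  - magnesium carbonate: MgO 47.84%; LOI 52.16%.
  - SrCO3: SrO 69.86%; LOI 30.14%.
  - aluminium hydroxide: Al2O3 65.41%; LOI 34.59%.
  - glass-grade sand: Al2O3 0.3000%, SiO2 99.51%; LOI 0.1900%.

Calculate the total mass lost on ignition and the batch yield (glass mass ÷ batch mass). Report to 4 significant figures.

LOI loss = 106.8 kg; glass = 530.1 kg; yield = 83.24%

Mid-chain values appear, rounded to 4 significant figures, in the printout — the whole derivation holds full float precision throughout — each reported figure takes a single rounding. The derived quantities (totals, the six compositions, yield, glass mass, ignition loss) are rebuilt from the batch weights for 530.1 kg of glass in full float precision as given in the question or the answer.
Per-material ignition loss:
  Na2B4O7.5H2O: 63.50 × 0.3059 = 19.42 kg
  Na2CO3: 38.75 × 0.4130 = 16.00 kg
  magnesium carbonate: 49.33 × 0.5216 = 25.73 kg
  SrCO3: 82.52 × 0.3014 = 24.87 kg
  aluminium hydroxide: 58.01 × 0.3459 = 20.07 kg
  glass-grade sand: 344.7 × 0.001900 = 0.6549 kg
Total LOI = 106.8 kg
Glass = batch − LOI = 636.8 − 106.8 = 530.1 kg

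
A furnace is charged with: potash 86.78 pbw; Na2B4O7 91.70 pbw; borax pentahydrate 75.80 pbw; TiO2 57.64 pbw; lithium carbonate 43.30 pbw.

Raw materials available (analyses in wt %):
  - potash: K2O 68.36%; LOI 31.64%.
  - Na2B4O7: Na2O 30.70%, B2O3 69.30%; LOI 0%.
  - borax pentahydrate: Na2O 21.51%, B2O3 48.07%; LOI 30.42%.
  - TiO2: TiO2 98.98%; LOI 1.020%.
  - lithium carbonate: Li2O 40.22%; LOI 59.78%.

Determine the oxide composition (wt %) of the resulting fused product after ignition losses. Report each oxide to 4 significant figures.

Values along the way are shown rounded to 4 significant figures on the page; all arithmetic holds full precision all the way through. Exactly one rounding is applied to each reported result — all derived quantities, including LOI, glass mass, the yield, totals, five oxide percentages, are carried from the weighed amounts at 278.2 pbw of glass in exact precision, as set out in the problem or the answer.
Oxide masses out of the charge:
  Li2O: 43.30·0.4022 = 17.42 pbw
  Na2O: 91.70·0.3070 + 75.80·0.2151 = 44.46 pbw
  TiO2: 57.64·0.9898 = 57.05 pbw
  B2O3: 91.70·0.6930 + 75.80·0.4807 = 99.99 pbw
  K2O: 86.78·0.6836 = 59.32 pbw
LOI: 86.78·0.3164 + 75.80·0.3042 + 57.64·0.01020 + 43.30·0.5978 = 76.99 pbw
Net of LOI, the glass mass = 355.2 − 76.99 = 278.2 pbw (the oxide masses sum to this)
each oxide over glass, ×100, is wt %

Glass mass = 278.2 pbw (batch 355.2 − LOI 76.99).
Composition: Li2O 6.259%, Na2O 15.98%, TiO2 20.51%, B2O3 35.94%, K2O 21.32%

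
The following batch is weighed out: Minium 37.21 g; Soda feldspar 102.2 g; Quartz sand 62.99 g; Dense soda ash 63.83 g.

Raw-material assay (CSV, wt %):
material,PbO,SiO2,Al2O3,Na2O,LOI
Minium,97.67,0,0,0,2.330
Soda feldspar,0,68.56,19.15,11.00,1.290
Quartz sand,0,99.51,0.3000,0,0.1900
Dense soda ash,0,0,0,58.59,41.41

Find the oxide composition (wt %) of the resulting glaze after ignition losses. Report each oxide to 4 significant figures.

Each numeric step maintains full float precision through the solve. Rounding to 4 significant figures extends to every in-between result as displayed; a single rounding completes each reported figure — derived quantities, which include yield, LOI, the totals, four oxide percentages, net glass mass, are carried in full float precision, as set out in question or answer, using the weight values at 237.5 g of glass.
Oxide-by-oxide delivered mass:
  PbO: 37.21·0.9767 = 36.34 g
  SiO2: 102.2·0.6856 + 62.99·0.9951 = 132.7 g
  Al2O3: 102.2·0.1915 + 62.99·0.003000 = 19.76 g
  Na2O: 102.2·0.1100 + 63.83·0.5859 = 48.64 g
LOI: 37.21·0.02330 + 102.2·0.01290 + 62.99·0.001900 + 63.83·0.4141 = 28.74 g
batch − LOI leaves glass = 266.2 − 28.74 = 237.5 g (equal to the oxide-mass sum)
each wt % is 100 × oxide ÷ glass

Glass mass = 237.5 g (batch 266.2 − LOI 28.74).
Composition: PbO 15.30%, SiO2 55.90%, Al2O3 8.320%, Na2O 20.48%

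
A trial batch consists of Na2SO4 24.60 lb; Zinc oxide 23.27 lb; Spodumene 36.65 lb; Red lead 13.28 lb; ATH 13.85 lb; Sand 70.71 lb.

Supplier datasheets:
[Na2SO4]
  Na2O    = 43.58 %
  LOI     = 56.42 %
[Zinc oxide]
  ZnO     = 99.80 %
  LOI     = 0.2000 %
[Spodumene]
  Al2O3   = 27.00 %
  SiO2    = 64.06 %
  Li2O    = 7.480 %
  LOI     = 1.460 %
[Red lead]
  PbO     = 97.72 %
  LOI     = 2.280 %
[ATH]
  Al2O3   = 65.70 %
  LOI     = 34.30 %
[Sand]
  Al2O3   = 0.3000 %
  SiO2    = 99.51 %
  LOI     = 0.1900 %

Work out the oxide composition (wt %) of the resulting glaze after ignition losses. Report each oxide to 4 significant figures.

Working values are displayed, rounded to 4 significant figures, in the printout. Full float precision is held from start to finish. Every reported value receives exactly one rounding. The derived quantities are computed from the batch weights on 162.7 lb of glass at exact precision (the six compositions, totals, net glass mass, ignition loss, the yield) as written in the question or the answer.
Per-oxide mass from batch:
  Al2O3: 36.65·0.2700 + 13.85·0.6570 + 70.71·0.003000 = 19.21 lb
  PbO: 13.28·0.9772 = 12.98 lb
  Na2O: 24.60·0.4358 = 10.72 lb
  SiO2: 36.65·0.6406 + 70.71·0.9951 = 93.84 lb
  ZnO: 23.27·0.9980 = 23.22 lb
  Li2O: 36.65·0.07480 = 2.741 lb
LOI: 24.60·0.5642 + 23.27·0.002000 + 36.65·0.01460 + 13.28·0.02280 + 13.85·0.3430 + 70.71·0.001900 = 19.65 lb
The glass mass, total less LOI, = 182.4 − 19.65 = 162.7 lb (equal to the oxide-mass sum)
each wt % is 100 × oxide ÷ glass

Glass mass = 162.7 lb (batch 182.4 − LOI 19.65).
Composition: Al2O3 11.80%, PbO 7.976%, Na2O 6.589%, SiO2 57.67%, ZnO 14.27%, Li2O 1.685%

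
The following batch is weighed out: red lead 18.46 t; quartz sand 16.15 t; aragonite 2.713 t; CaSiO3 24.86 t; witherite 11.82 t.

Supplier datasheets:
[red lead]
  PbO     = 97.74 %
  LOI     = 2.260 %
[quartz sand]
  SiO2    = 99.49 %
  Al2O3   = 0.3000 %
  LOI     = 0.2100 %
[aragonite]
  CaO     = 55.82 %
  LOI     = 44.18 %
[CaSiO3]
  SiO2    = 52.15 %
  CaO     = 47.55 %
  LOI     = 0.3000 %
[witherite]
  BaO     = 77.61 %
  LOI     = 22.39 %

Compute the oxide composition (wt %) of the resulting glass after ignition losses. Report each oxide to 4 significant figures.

Glass mass = 69.63 t (batch 74.00 − LOI 4.371).
Composition: SiO2 41.69%, CaO 19.15%, Al2O3 0.06958%, BaO 13.17%, PbO 25.91%

Every computation maintains full float precision in every operation — values along the way are shown with 4-significant-figure rounding when written out — every reported value receives exactly one rounding; derived quantities (the five compositions, glass mass, the totals, LOI, the yield) are rebuilt from the weighed amounts per 69.63 t of glass at full float precision as they appear in the problem or answer text.
Oxide-by-oxide delivered mass:
  SiO2: 16.15·0.9949 + 24.86·0.5215 = 29.03 t
  CaO: 2.713·0.5582 + 24.86·0.4755 = 13.34 t
  Al2O3: 16.15·0.003000 = 0.04845 t
  BaO: 11.82·0.7761 = 9.174 t
  PbO: 18.46·0.9774 = 18.04 t
LOI: 18.46·0.02260 + 16.15·0.002100 + 2.713·0.4418 + 24.86·0.003000 + 11.82·0.2239 = 4.371 t
batch − LOI leaves glass = 74.00 − 4.371 = 69.63 t (= Σ oxide masses)
percent share: oxide ÷ glass, ×100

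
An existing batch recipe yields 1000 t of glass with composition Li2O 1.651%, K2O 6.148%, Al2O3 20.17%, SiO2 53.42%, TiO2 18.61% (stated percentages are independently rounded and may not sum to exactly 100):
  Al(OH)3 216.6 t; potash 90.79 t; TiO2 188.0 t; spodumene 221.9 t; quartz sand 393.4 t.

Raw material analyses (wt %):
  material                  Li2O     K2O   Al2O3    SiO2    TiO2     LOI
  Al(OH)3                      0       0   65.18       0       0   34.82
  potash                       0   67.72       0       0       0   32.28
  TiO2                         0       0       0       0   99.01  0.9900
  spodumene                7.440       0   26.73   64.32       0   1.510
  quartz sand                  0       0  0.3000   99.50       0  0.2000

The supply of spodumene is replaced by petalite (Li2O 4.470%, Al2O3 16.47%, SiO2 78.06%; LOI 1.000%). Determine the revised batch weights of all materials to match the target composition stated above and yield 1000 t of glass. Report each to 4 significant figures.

Revised batch per 1000 t glass:
  Al(OH)3: 215.0 t
  potash: 90.79 t
  TiO2: 188.0 t
  petalite: 369.4 t
  quartz sand: 247.1 t
Total batch = 1110 t; LOI loss = 110.2 t

Exact precision is maintained from start to finish. In-progress results appear (rounded to 4 significant figures) as written; each reported figure takes exactly one rounding. The derived quantities, which include the five compositions, net glass mass, LOI, totals, the yield, are computed at full float precision, precisely as stated by question or answer, using the weight values on 1000 t of glass.
Oxide-by-oxide targets in 1000 t glass:
  Li2O: 1.651% × 1000 = 16.51 t
  K2O: 6.148% × 1000 = 61.48 t
  Al2O3: 20.17% × 1000 = 201.7 t
  SiO2: 53.42% × 1000 = 534.2 t
  TiO2: 18.61% × 1000 = 186.1 t
Per-oxide balance check on the weights just shown, versus the basis set out (oxide sums agree with the targets within answer rounding):
  Li2O: 369.4·0.04470 = 16.51 t (target 16.51 t)
  K2O: 90.79·0.6772 = 61.48 t (target 61.48 t)
  Al2O3: 215.0·0.6518 + 369.4·0.1647 + 247.1·0.003000 = 201.7 t (target 201.7 t)
  SiO2: 369.4·0.7806 + 247.1·0.9950 = 534.2 t (target 534.2 t)
  TiO2: 188.0·0.9901 = 186.1 t (target 186.1 t)
Auditing the glass mass value: whole batch net of LOI = 1000 t (targets for the oxides total 1000 t; stated basis 1000 t — rounding explains the deltas).
Summing the batch: Σ batch = 1110 t; the LOI term Σ batch·LOI equals 110.2 t; yield, glass over the total, = 90.07%.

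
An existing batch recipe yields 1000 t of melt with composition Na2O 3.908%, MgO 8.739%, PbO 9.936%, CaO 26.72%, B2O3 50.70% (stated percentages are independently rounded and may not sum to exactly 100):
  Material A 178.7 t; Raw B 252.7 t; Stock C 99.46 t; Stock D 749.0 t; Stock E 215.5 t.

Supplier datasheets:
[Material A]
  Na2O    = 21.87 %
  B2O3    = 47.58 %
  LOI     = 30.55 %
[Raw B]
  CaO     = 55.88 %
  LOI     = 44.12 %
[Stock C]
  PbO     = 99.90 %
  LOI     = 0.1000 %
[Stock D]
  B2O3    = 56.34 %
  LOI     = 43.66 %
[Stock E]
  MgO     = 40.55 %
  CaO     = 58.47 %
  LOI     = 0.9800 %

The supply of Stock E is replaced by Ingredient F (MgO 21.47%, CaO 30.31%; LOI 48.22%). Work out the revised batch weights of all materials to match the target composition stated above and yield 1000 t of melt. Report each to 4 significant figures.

Revised batch per 1000 t melt:
  Material A: 178.7 t
  Raw B: 257.4 t
  Stock C: 99.46 t
  Stock D: 749.0 t
  Ingredient F: 407.0 t
Total batch = 1692 t; LOI loss = 691.5 t

The working math maintains exact precision at all times; in-progress results are printed, rounded to 4 significant figures, at each printed step; a single rounding yields every reported value — derived quantities (LOI, totals, the five compositions, net glass mass, the yield) are recomputed at exact precision from the weighed amounts per 1000 t of glass, exactly as shown in question or answer.
Target masses of each oxide per 1000 t melt:
  Na2O: 3.908% × 1000 = 39.08 t
  MgO: 8.739% × 1000 = 87.39 t
  PbO: 9.936% × 1000 = 99.36 t
  CaO: 26.72% × 1000 = 267.2 t
  B2O3: 50.70% × 1000 = 507.0 t
Balance tally, oxide-wise, working from each reported weight, per the basis as stated (sum by sum, the targets are met given rounding of the digits):
  Na2O: 178.7·0.2187 = 39.08 t (target 39.08 t)
  MgO: 407.0·0.2147 = 87.38 t (target 87.39 t)
  PbO: 99.46·0.9990 = 99.36 t (target 99.36 t)
  CaO: 257.4·0.5588 + 407.0·0.3031 = 267.2 t (target 267.2 t)
  B2O3: 178.7·0.4758 + 749.0·0.5634 = 507.0 t (target 507.0 t)
Glass-mass bookkeeping: batch total minus LOI = 1000 t (the targets, summed, come to 1000 t; stated basis 1000 t — a pure rounding effect).
Total batch = Σ batch = 1692 t; ignition loss, Σ(batch × LOI) = 691.5 t; the yield ratio, glass ÷ batch: 59.12%.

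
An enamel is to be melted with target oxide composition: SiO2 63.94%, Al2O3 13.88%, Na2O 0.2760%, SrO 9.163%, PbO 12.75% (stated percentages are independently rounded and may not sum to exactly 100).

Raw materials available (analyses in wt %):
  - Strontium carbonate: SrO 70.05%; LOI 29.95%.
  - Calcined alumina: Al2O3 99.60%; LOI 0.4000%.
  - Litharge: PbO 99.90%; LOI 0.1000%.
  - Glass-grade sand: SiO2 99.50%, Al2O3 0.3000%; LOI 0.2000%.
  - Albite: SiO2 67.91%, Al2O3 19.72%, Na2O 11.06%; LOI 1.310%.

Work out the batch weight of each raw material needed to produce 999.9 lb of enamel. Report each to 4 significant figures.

The working math runs at full precision through the solve; the intermediate values are shown (rounded to 4 significant digits) in the working. Exactly one rounding goes into every reported number. Derived quantities (LOI, net glass mass, five oxide percentages, the totals, the yield) are re-derived starting from the weights for 999.9 lb of glass at exact precision exactly as shown in question or answer.
Target masses of each oxide per 999.9 lb enamel:
  SiO2: 63.94% × 999.9 = 639.3 lb
  Al2O3: 13.88% × 999.9 = 138.8 lb
  Na2O: 0.2760% × 999.9 = 2.760 lb
  SrO: 9.163% × 999.9 = 91.62 lb
  PbO: 12.75% × 999.9 = 127.5 lb
A balance pass over the oxides, given the weights on record, per the basis as stated (oxide sums agree with the targets net of answer rounding effects):
  SiO2: 625.5·0.9950 + 24.95·0.6791 = 639.3 lb (target 639.3 lb)
  Al2O3: 132.5·0.9960 + 625.5·0.003000 + 24.95·0.1972 = 138.8 lb (target 138.8 lb)
  Na2O: 24.95·0.1106 = 2.759 lb (target 2.760 lb)
  SrO: 130.8·0.7005 = 91.63 lb (target 91.62 lb)
  PbO: 127.6·0.9990 = 127.5 lb (target 127.5 lb)
Mass balance on the glass: total charge less LOI = 999.9 lb (summing oxide targets gives 1000 lb; with the basis standing at 999.9 lb — a pure rounding effect).
Adding the batch up: Σ batch = 1041 lb; ignition loss, Σ(batch × LOI) = 41.41 lb; yield = glass ÷ total batch = 96.02%.

Batch per 999.9 lb enamel:
  Strontium carbonate: 130.8 lb
  Calcined alumina: 132.5 lb
  Litharge: 127.6 lb
  Glass-grade sand: 625.5 lb
  Albite: 24.95 lb
Total batch = 1041 lb; LOI loss = 41.41 lb; yield = 96.02%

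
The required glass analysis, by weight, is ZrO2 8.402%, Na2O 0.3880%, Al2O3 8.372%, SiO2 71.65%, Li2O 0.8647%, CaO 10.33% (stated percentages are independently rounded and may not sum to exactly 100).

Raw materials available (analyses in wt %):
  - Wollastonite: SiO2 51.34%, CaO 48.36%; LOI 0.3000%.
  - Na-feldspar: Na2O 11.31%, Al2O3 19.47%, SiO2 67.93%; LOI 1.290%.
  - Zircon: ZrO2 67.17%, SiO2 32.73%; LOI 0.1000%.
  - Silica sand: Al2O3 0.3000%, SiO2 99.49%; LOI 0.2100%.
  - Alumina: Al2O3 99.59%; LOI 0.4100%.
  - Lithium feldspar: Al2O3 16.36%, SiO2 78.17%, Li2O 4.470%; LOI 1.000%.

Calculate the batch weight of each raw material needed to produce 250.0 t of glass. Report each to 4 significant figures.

The intermediate values are rounded to 4 significant digits as shown. All internal work holds full precision in all steps — every reported value is rounded once only. All derived quantities are rebuilt using the weight values for 250.0 t of glass at exact precision (totals, the yield, net glass mass, LOI, six oxide percentages) as quoted within either problem or answer.
Target masses of each oxide per 250.0 t glass:
  ZrO2: 8.402% × 250.0 = 21.00 t
  Na2O: 0.3880% × 250.0 = 0.9700 t
  Al2O3: 8.372% × 250.0 = 20.93 t
  SiO2: 71.65% × 250.0 = 179.1 t
  Li2O: 0.8647% × 250.0 = 2.162 t
  CaO: 10.33% × 250.0 = 25.82 t
Oxide-by-oxide audit per the reported batch figures, relative to the basis at hand (oxide sums agree with the targets net of answer rounding effects):
  ZrO2: 31.27·0.6717 = 21.00 t (target 21.00 t)
  Na2O: 8.576·0.1131 = 0.9699 t (target 0.9700 t)
  Al2O3: 8.576·0.1947 + 98.35·0.003000 + 11.10·0.9959 + 48.36·0.1636 = 20.93 t (target 20.93 t)
  SiO2: 53.40·0.5134 + 8.576·0.6793 + 31.27·0.3273 + 98.35·0.9949 + 48.36·0.7817 = 179.1 t (target 179.1 t)
  Li2O: 48.36·0.04470 = 2.162 t (target 2.162 t)
  CaO: 53.40·0.4836 = 25.82 t (target 25.82 t)
Glass-mass bookkeeping: net batch after ignition = 250.0 t (the Σ of target masses is 250.0 t; with the basis standing at 250.0 t — deltas are rounding alone).
Total batch = Σ batch = 251.1 t; the LOI term Σ batch·LOI equals 1.038 t; yield: glass divided by total = 99.59%.

Batch per 250.0 t glass:
  Wollastonite: 53.40 t
  Na-feldspar: 8.576 t
  Zircon: 31.27 t
  Silica sand: 98.35 t
  Alumina: 11.10 t
  Lithium feldspar: 48.36 t
Total batch = 251.1 t; LOI loss = 1.038 t; yield = 99.59%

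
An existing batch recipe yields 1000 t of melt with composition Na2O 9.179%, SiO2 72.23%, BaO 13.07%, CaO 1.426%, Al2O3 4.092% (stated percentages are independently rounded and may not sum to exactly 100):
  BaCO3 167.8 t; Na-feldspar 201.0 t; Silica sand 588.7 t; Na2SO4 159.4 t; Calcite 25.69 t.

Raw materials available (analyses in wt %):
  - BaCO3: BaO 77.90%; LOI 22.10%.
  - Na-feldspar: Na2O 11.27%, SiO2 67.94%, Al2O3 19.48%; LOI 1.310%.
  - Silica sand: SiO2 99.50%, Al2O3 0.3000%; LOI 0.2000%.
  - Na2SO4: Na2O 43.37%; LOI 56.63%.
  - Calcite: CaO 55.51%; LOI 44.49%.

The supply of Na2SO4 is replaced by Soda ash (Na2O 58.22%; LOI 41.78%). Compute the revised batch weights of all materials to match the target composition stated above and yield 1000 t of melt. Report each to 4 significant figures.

Revised batch per 1000 t melt:
  BaCO3: 167.8 t
  Na-feldspar: 201.0 t
  Silica sand: 588.7 t
  Soda ash: 118.8 t
  Calcite: 25.69 t
Total batch = 1102 t; LOI loss = 102.0 t

Mid-chain values are shown (rounded to four significant digits) in the working; all internal work maintains exact precision at every stage — a single rounding produces each reported result. All derived quantities are rebuilt from the weighed amounts per 1000 t of glass at exact precision (yield, glass mass, LOI, the five compositions, the totals) as quoted within the question or the answer.
The oxide mass targets at 1000 t melt:
  Na2O: 9.179% × 1000 = 91.79 t
  SiO2: 72.23% × 1000 = 722.3 t
  BaO: 13.07% × 1000 = 130.7 t
  CaO: 1.426% × 1000 = 14.26 t
  Al2O3: 4.092% × 1000 = 40.92 t
A balance pass over the oxides, from the weights as reported, under the basis named above (each sum matches its target mass net of answer rounding effects):
  Na2O: 201.0·0.1127 + 118.8·0.5822 = 91.82 t (target 91.79 t)
  SiO2: 201.0·0.6794 + 588.7·0.9950 = 722.3 t (target 722.3 t)
  BaO: 167.8·0.7790 = 130.7 t (target 130.7 t)
  CaO: 25.69·0.5551 = 14.26 t (target 14.26 t)
  Al2O3: 201.0·0.1948 + 588.7·0.003000 = 40.92 t (target 40.92 t)
Consistency of the glass mass: total charge less LOI = 1000 t (the Σ of target masses is 1000 t; versus the stated basis of 1000 t — deltas are rounding alone).
Batch grand total — Σ batch = 1102 t; the LOI term Σ batch·LOI equals 102.0 t; the yield ratio, glass ÷ batch: 90.75%.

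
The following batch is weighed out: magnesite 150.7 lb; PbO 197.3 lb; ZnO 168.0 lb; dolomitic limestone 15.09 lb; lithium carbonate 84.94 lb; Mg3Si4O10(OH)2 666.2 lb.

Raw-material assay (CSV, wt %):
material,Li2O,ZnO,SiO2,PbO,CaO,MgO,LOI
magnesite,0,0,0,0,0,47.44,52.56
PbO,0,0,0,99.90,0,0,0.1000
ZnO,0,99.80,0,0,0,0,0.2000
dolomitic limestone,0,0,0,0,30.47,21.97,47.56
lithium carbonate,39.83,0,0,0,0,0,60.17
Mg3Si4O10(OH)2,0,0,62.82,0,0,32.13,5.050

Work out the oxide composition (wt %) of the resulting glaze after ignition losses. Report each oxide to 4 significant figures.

The working math carries full float precision throughout. The intermediate values appear, rounded to 4 significant digits, on the page. Exactly one rounding goes into every reported figure; derived quantities, including yield, net glass mass, totals, ignition loss, six oxide percentages, are computed starting from the weights at 1111 lb of glass at full precision, as quoted within problem or answer.
What the batch supplies per oxide:
  Li2O: 84.94·0.3983 = 33.83 lb
  ZnO: 168.0·0.9980 = 167.7 lb
  SiO2: 666.2·0.6282 = 418.5 lb
  PbO: 197.3·0.9990 = 197.1 lb
  CaO: 15.09·0.3047 = 4.598 lb
  MgO: 150.7·0.4744 + 15.09·0.2197 + 666.2·0.3213 = 288.9 lb
LOI: 150.7·0.5256 + 197.3·0.001000 + 168.0·0.002000 + 15.09·0.4756 + 84.94·0.6017 + 666.2·0.05050 = 171.7 lb
The glass mass, total less LOI, = 1282 − 171.7 = 1111 lb (consistent with Σ oxide mass)
each wt % is 100 × oxide ÷ glass

Glass mass = 1111 lb (batch 1282 − LOI 171.7).
Composition: Li2O 3.046%, ZnO 15.10%, SiO2 37.68%, PbO 17.75%, CaO 0.4140%, MgO 26.01%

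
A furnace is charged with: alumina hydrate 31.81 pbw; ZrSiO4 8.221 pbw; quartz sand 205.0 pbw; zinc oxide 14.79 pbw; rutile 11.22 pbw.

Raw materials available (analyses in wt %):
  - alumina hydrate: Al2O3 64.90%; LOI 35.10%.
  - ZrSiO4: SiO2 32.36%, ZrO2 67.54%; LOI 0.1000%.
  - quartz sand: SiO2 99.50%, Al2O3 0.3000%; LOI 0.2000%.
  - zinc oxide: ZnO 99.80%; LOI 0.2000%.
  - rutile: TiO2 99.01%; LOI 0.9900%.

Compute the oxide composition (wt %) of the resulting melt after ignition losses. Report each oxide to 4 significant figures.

Glass mass = 259.3 pbw (batch 271.0 − LOI 11.72).
Composition: SiO2 79.68%, ZrO2 2.141%, Al2O3 8.198%, ZnO 5.692%, TiO2 4.284%

Every computation holds full precision in all steps. Rounding to 4 significant digits extends to each intermediate as printed; every reported value is rounded once only. The derived quantities (the totals, five oxide percentages, ignition loss, the yield, glass mass) are re-derived at exact precision starting from the weights per 259.3 pbw of glass as written in either problem or answer.
Oxide-by-oxide delivered mass:
  SiO2: 8.221·0.3236 + 205.0·0.9950 = 206.6 pbw
  ZrO2: 8.221·0.6754 = 5.552 pbw
  Al2O3: 31.81·0.6490 + 205.0·0.003000 = 21.26 pbw
  ZnO: 14.79·0.9980 = 14.76 pbw
  TiO2: 11.22·0.9901 = 11.11 pbw
LOI: 31.81·0.3510 + 8.221·0.001000 + 205.0·0.002000 + 14.79·0.002000 + 11.22·0.009900 = 11.72 pbw
batch − LOI leaves glass = 271.0 − 11.72 = 259.3 pbw (equal to the oxide-mass sum)
wt % = oxide mass / glass mass × 100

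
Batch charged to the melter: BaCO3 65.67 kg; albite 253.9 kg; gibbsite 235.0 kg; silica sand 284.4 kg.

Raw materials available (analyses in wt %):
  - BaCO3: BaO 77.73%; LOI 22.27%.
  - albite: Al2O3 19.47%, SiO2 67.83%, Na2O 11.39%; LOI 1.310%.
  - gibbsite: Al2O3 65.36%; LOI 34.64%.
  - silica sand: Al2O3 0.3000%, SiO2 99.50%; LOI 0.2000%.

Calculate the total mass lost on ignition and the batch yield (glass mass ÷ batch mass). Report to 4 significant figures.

Mid-chain values are displayed, rounded to 4 significant digits, in the printout; the working math maintains full precision at all times. Each reported value carries a single rounding. Derived quantities (LOI, yield, the four compositions, totals, net glass mass) are carried using the weight values per 739.0 kg of glass at full precision, exactly as printed in question or answer.
Ignition loss by material:
  BaCO3: 65.67 × 0.2227 = 14.62 kg
  albite: 253.9 × 0.01310 = 3.326 kg
  gibbsite: 235.0 × 0.3464 = 81.40 kg
  silica sand: 284.4 × 0.002000 = 0.5688 kg
Total LOI = 99.92 kg
Glass = batch − LOI = 839.0 − 99.92 = 739.0 kg

LOI loss = 99.92 kg; glass = 739.0 kg; yield = 88.09%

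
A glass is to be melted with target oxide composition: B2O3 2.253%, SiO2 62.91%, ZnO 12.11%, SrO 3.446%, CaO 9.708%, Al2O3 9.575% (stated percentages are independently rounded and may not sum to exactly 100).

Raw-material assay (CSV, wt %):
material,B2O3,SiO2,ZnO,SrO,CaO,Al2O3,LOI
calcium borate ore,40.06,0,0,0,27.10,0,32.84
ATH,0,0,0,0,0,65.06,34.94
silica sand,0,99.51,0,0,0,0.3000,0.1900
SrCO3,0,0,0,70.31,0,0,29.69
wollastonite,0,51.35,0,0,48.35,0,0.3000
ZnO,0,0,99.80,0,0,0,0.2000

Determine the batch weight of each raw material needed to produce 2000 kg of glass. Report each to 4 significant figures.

Values along the way are displayed rounded to 4 significant digits in the printout; every computation carries full float precision throughout — exactly one rounding goes into every reported figure — the derived quantities are re-derived in full float precision (the totals, ignition loss, the yield, the six compositions, glass mass) starting from the weights on 2000 kg of glass as set out in either problem or answer.
The oxide mass targets at 2000 kg glass:
  B2O3: 2.253% × 2000 = 45.06 kg
  SiO2: 62.91% × 2000 = 1258 kg
  ZnO: 12.11% × 2000 = 242.2 kg
  SrO: 3.446% × 2000 = 68.92 kg
  CaO: 9.708% × 2000 = 194.2 kg
  Al2O3: 9.575% × 2000 = 191.5 kg
Sums-versus-targets review per the reported batch figures, for the quoted basis mass (every target is met by its sum given rounding of the digits):
  B2O3: 112.5·0.4006 = 45.07 kg (target 45.06 kg)
  SiO2: 1090·0.9951 + 338.5·0.5135 = 1258 kg (target 1258 kg)
  ZnO: 242.7·0.9980 = 242.2 kg (target 242.2 kg)
  SrO: 98.02·0.7031 = 68.92 kg (target 68.92 kg)
  CaO: 112.5·0.2710 + 338.5·0.4835 = 194.2 kg (target 194.2 kg)
  Al2O3: 289.3·0.6506 + 1090·0.003000 = 191.5 kg (target 191.5 kg)
Mass balance on the glass: whole batch net of LOI = 2000 kg (the targets, summed, come to 2000 kg; versus the stated basis of 2000 kg — differing by rounding only).
Adding the batch up: Σ batch = 2171 kg; ignition loss, Σ(batch × LOI) = 170.7 kg; the yield ratio, glass ÷ batch: 92.14%.

Batch per 2000 kg glass:
  calcium borate ore: 112.5 kg
  ATH: 289.3 kg
  silica sand: 1090 kg
  SrCO3: 98.02 kg
  wollastonite: 338.5 kg
  ZnO: 242.7 kg
Total batch = 2171 kg; LOI loss = 170.7 kg; yield = 92.14%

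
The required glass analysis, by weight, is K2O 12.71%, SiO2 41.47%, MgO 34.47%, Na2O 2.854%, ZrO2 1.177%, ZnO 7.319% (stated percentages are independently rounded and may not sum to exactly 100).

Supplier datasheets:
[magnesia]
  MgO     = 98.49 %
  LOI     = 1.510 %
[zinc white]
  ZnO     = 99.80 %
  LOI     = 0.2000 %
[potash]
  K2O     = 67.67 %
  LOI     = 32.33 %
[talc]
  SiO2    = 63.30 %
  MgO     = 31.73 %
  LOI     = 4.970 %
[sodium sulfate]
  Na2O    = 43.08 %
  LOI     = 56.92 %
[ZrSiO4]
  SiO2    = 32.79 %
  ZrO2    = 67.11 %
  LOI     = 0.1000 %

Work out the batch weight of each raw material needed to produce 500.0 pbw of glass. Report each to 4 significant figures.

Batch per 500.0 pbw glass:
  magnesia: 70.93 pbw
  zinc white: 36.67 pbw
  potash: 93.91 pbw
  talc: 323.0 pbw
  sodium sulfate: 33.12 pbw
  ZrSiO4: 8.769 pbw
Total batch = 566.4 pbw; LOI loss = 66.42 pbw; yield = 88.27%

Each numeric step keeps full float precision end to end. Working values appear, rounded to 4 significant digits, alongside each step — a single rounding finalizes each reported number; derived quantities (yield, six oxide percentages, glass mass, totals, ignition loss) are computed using the weight values per 500.0 pbw of glass in full precision exactly as printed in the question or the answer.
Target oxide masses per 500.0 pbw glass:
  K2O: 12.71% × 500.0 = 63.55 pbw
  SiO2: 41.47% × 500.0 = 207.4 pbw
  MgO: 34.47% × 500.0 = 172.4 pbw
  Na2O: 2.854% × 500.0 = 14.27 pbw
  ZrO2: 1.177% × 500.0 = 5.885 pbw
  ZnO: 7.319% × 500.0 = 36.60 pbw
Sums-versus-targets review given the weights on record, at the basis given (every target is met by its sum within answer rounding):
  K2O: 93.91·0.6767 = 63.55 pbw (target 63.55 pbw)
  SiO2: 323.0·0.6330 + 8.769·0.3279 = 207.3 pbw (target 207.4 pbw)
  MgO: 70.93·0.9849 + 323.0·0.3173 = 172.3 pbw (target 172.4 pbw)
  Na2O: 33.12·0.4308 = 14.27 pbw (target 14.27 pbw)
  ZrO2: 8.769·0.6711 = 5.885 pbw (target 5.885 pbw)
  ZnO: 36.67·0.9980 = 36.60 pbw (target 36.60 pbw)
Glass-mass sanity pass: batch Σ − ignition loss = 500.0 pbw (summing oxide targets gives 500.0 pbw; stated basis 500.0 pbw — gaps are rounding artifacts).
Adding the batch up: Σ batch = 566.4 pbw; the LOI term Σ batch·LOI equals 66.42 pbw; the yield ratio, glass ÷ batch: 88.27%.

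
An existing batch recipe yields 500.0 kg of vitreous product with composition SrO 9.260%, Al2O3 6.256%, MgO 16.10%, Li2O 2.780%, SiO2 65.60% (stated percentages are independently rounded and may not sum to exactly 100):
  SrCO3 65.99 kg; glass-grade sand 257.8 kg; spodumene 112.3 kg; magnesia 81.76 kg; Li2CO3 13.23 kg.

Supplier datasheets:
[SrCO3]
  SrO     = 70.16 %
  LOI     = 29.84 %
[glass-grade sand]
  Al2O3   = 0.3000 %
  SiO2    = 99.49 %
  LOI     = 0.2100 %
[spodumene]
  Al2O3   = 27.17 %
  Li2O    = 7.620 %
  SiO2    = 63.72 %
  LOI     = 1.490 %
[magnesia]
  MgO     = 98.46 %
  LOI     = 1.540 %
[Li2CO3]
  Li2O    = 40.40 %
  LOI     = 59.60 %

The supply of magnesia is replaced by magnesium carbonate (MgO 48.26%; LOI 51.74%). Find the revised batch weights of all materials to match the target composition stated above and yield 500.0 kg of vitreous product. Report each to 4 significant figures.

Revised batch per 500.0 kg vitreous product:
  SrCO3: 65.99 kg
  glass-grade sand: 257.8 kg
  spodumene: 112.3 kg
  magnesium carbonate: 166.8 kg
  Li2CO3: 13.23 kg
Total batch = 616.1 kg; LOI loss = 116.1 kg

Each numeric step holds exact precision end to end; the intermediate values are printed, rounded to 4 significant digits, between the steps; every reported number takes exactly one rounding. All derived quantities (the totals, glass mass, LOI, the yield, five oxide percentages) are recomputed starting from the weights per 500.0 kg of glass at exact precision, precisely as stated by the question or the answer.
Oxide-by-oxide targets in 500.0 kg vitreous product:
  SrO: 9.260% × 500.0 = 46.30 kg
  Al2O3: 6.256% × 500.0 = 31.28 kg
  MgO: 16.10% × 500.0 = 80.50 kg
  Li2O: 2.780% × 500.0 = 13.90 kg
  SiO2: 65.60% × 500.0 = 328.0 kg
Oxide-by-oxide audit given the weights on record, on the stated basis (summed amounts equal target values up to rounding of the answer):
  SrO: 65.99·0.7016 = 46.30 kg (target 46.30 kg)
  Al2O3: 257.8·0.003000 + 112.3·0.2717 = 31.29 kg (target 31.28 kg)
  MgO: 166.8·0.4826 = 80.50 kg (target 80.50 kg)
  Li2O: 112.3·0.07620 + 13.23·0.4040 = 13.90 kg (target 13.90 kg)
  SiO2: 257.8·0.9949 + 112.3·0.6372 = 328.0 kg (target 328.0 kg)
Glass-mass bookkeeping: the batch minus its LOI: 500.0 kg (per-oxide target masses sum to 500.0 kg; versus the stated basis of 500.0 kg — a pure rounding effect).
Batch total: Σ batch = 616.1 kg; ignition loss, Σ(batch × LOI) = 116.1 kg; as yield: glass ÷ batch → 81.16%.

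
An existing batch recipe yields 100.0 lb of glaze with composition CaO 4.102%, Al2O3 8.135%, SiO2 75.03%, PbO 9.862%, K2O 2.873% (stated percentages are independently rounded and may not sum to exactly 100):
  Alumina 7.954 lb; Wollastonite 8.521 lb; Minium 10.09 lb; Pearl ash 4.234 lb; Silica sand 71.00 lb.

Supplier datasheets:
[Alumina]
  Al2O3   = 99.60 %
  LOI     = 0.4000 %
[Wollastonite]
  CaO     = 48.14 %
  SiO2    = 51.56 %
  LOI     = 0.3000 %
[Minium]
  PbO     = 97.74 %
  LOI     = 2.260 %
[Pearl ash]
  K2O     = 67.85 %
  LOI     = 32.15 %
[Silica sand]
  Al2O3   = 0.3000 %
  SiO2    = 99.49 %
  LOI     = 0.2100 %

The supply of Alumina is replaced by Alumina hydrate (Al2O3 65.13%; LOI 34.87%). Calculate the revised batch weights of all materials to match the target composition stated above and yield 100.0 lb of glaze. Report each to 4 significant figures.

Revised batch per 100.0 lb glaze:
  Alumina hydrate: 12.16 lb
  Wollastonite: 8.521 lb
  Minium: 10.09 lb
  Pearl ash: 4.234 lb
  Silica sand: 71.00 lb
Total batch = 106.0 lb; LOI loss = 6.004 lb

Mid-chain values are printed, rounded to four significant digits, alongside each step — each numeric step runs at full precision throughout — each reported value receives exactly one rounding — derived quantities are computed at exact precision (yield, glass mass, ignition loss, five oxide percentages, totals) using the weight values on 100.0 lb of glass, as they appear in the question or the answer.
Target oxide masses per 100.0 lb glaze:
  CaO: 4.102% × 100.0 = 4.102 lb
  Al2O3: 8.135% × 100.0 = 8.135 lb
  SiO2: 75.03% × 100.0 = 75.03 lb
  PbO: 9.862% × 100.0 = 9.862 lb
  K2O: 2.873% × 100.0 = 2.873 lb
Per-oxide balance check applying the batch weights above, against the basis in use (oxide sums agree with the targets given rounding of the digits):
  CaO: 8.521·0.4814 = 4.102 lb (target 4.102 lb)
  Al2O3: 12.16·0.6513 + 71.00·0.003000 = 8.133 lb (target 8.135 lb)
  SiO2: 8.521·0.5156 + 71.00·0.9949 = 75.03 lb (target 75.03 lb)
  PbO: 10.09·0.9774 = 9.862 lb (target 9.862 lb)
  K2O: 4.234·0.6785 = 2.873 lb (target 2.873 lb)
The glass-mass cross-check: batch total minus LOI = 100.0 lb (targets for the oxides total 100.0 lb; basis as stated: 100.0 lb — any gap is answer rounding).
Total batch = Σ batch = 106.0 lb; LOI loss = Σ batch·LOI = 6.004 lb; yield: glass divided by total = 94.34%.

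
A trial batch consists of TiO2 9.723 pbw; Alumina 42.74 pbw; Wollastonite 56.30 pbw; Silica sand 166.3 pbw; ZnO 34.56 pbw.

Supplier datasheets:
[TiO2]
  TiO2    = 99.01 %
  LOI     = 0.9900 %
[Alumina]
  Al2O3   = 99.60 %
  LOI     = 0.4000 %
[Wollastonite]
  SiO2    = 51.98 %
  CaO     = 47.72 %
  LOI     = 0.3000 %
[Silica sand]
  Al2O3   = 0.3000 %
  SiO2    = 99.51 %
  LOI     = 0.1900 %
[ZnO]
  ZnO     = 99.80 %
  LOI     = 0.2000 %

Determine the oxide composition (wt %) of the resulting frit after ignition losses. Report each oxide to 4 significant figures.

The intermediate values are shown rounded off to 4 significant digits in the working — every computation carries exact precision at all times — each reported figure is rounded exactly once; the derived quantities are computed in full float precision (yield, net glass mass, totals, ignition loss, five oxide percentages) starting from the weights at 308.8 pbw of glass, as set out in either problem or answer.
Per-oxide mass from batch:
  Al2O3: 42.74·0.9960 + 166.3·0.003000 = 43.07 pbw
  SiO2: 56.30·0.5198 + 166.3·0.9951 = 194.7 pbw
  CaO: 56.30·0.4772 = 26.87 pbw
  ZnO: 34.56·0.9980 = 34.49 pbw
  TiO2: 9.723·0.9901 = 9.627 pbw
LOI: 9.723·0.009900 + 42.74·0.004000 + 56.30·0.003000 + 166.3·0.001900 + 34.56·0.002000 = 0.8212 pbw
batch − LOI leaves glass = 309.6 − 0.8212 = 308.8 pbw (= Σ oxide masses)
each wt % is 100 × oxide ÷ glass

Glass mass = 308.8 pbw (batch 309.6 − LOI 0.8212).
Composition: Al2O3 13.95%, SiO2 63.07%, CaO 8.700%, ZnO 11.17%, TiO2 3.117%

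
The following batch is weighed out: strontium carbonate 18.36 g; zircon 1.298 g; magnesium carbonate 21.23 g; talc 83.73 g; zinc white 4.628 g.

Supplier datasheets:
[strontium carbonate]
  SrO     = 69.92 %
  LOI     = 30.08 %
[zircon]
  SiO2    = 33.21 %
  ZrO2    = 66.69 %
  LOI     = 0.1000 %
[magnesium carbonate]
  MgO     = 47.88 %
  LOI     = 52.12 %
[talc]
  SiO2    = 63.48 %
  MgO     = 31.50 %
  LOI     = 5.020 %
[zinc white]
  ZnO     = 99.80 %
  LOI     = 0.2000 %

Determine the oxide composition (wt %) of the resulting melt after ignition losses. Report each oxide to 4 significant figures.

Glass mass = 108.4 g (batch 129.2 − LOI 20.80).
Composition: ZnO 4.259%, SrO 11.84%, SiO2 49.41%, ZrO2 0.7982%, MgO 33.69%

All internal work keeps full precision at each step — mid-chain values appear with 4-significant-figure rounding in the printout — a single rounding yields each reported result — derived quantities (the yield, five oxide percentages, ignition loss, net glass mass, totals) are re-derived from the batch weights for 108.4 g of glass at full precision, as they appear in problem or answer.
What the batch supplies per oxide:
  ZnO: 4.628·0.9980 = 4.619 g
  SrO: 18.36·0.6992 = 12.84 g
  SiO2: 1.298·0.3321 + 83.73·0.6348 = 53.58 g
  ZrO2: 1.298·0.6669 = 0.8656 g
  MgO: 21.23·0.4788 + 83.73·0.3150 = 36.54 g
LOI: 18.36·0.3008 + 1.298·0.001000 + 21.23·0.5212 + 83.73·0.05020 + 4.628·0.002000 = 20.80 g
Glass = total batch minus LOI = 129.2 − 20.80 = 108.4 g (consistent with Σ oxide mass)
each wt % is 100 × oxide ÷ glass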